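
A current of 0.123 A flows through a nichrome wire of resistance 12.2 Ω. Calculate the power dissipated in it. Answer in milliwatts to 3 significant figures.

With I and R stated, P = I²R applies in one step.
P = (0.1230 A)² × 12.2 Ω = 0.1846 W

185 mW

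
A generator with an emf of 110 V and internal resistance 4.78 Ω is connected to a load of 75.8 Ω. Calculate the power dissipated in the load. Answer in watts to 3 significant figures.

Find the circuit current first, then P = I²R for the load (series elements share I).
I = ε / (r + R) = 110 / (4.78 + 75.8) = 1.365 A
P_load = I² R = (1.365)² × 75.8 = 141.3 W

141 W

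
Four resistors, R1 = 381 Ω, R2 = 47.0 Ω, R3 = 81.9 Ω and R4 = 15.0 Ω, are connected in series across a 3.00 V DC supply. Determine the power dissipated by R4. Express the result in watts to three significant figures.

Every series element carries the same I. Get I from the total resistance, then P = I² × R4.
R_total = 381 + 47.0 + 81.9 + 15.0 = 524.9 Ω
I = V / R_total = 3.00 / 524.9 = 0.005715 A
P_R4 = I² × R4 = (0.005715)² × 15.0 = 0.0004900 W

0.000490 W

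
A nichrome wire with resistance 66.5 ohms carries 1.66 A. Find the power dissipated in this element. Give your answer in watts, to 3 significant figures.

The current through and the resistance of the element are both given; use P = I²R.
P = (1.660 A)² × 66.5 Ω = 183.2 W

183 W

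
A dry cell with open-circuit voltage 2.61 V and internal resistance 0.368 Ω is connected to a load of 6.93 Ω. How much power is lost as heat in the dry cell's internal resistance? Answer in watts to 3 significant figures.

0.0471 W

Internal loss is I²r, with I set by the total series resistance r+R.
I = ε / (r + R) = 2.61 / (0.368 + 6.93) = 0.3576 A
P_int = I² r = (0.3576)² × 0.368 = 0.04707 W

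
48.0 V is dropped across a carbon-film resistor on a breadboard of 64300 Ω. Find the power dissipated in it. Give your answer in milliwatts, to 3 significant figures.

Voltage and resistance are given, so P = V²/R is the one-step route.
P = (48.0 V)² / 64300 Ω = 0.03583 W

35.8 mW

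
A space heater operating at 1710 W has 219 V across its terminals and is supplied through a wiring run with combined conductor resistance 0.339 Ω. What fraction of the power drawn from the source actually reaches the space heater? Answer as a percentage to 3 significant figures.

98.8 %

I = P / V = 1710 / 219 = 7.808 A through the wiring run.
P_line = I² R_line = (7.808)² × 0.339 = 20.67 W
P_source = P_load + P_line = 1710 + 20.67 = 1731 W
η = P_load / P_source = 1710 / 1731 = 0.9881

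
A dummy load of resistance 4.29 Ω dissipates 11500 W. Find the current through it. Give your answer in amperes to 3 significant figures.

51.8 A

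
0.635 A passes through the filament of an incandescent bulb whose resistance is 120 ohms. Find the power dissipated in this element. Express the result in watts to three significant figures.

48.4 W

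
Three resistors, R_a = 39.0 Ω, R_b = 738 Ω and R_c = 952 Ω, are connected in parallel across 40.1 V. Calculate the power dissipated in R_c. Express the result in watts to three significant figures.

Parallel branches share the same voltage; P = V²/R gives the branch power in one step.
P_R_c = V² / R_c = (40.1)² / 952 Ω = 1.689 W

1.69 W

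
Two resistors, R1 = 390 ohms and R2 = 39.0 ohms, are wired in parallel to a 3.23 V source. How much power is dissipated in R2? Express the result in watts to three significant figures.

0.268 W

Each parallel branch sees the full supply voltage, so P = V²/R applies directly to the target branch.
P_R2 = V² / R2 = (3.23)² / 39.0 Ω = 0.2675 W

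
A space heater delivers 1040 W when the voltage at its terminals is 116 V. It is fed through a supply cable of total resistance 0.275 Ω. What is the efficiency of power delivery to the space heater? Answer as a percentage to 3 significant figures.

I = P / V = 1040 / 116 = 8.966 A through the supply cable.
P_line = I² R_line = (8.966)² × 0.275 = 22.10 W
P_source = P_load + P_line = 1040 + 22.10 = 1062 W
η = P_load / P_source = 1040 / 1062 = 0.9792

97.9 %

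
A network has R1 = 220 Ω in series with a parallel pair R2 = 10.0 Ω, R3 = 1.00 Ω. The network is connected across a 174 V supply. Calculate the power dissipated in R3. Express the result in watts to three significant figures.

0.513 W

Replace R2 and R3 with their parallel equivalent so the circuit becomes R1 in series with R_p.
R_p = (10.0×1.00)/(10.0+1.00) = 0.9091 Ω
R_total = 220 + 0.9091 = 220.9 Ω
I = V / R_total = 174 / 220.9 = 0.7877 A
Voltage across the parallel pair: V_p = I × R_p = 0.7877 × 0.9091 = 0.7160 V
R3 is across V_p, so use P = V²/R for that branch.
P_R3 = (0.7160)² / 1.00 = 0.5127 W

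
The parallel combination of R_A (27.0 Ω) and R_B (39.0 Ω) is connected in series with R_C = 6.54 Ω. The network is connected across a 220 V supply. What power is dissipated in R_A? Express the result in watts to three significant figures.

Collapse the R_A‖R_B pair into one equivalent R_p; then R_p and R_C form a series string.
R_p = (27.0×39.0)/(27.0+39.0) = 15.95 Ω
R_total = R_p + 6.54 = 15.95 + 6.54 = 22.49 Ω
I = V / R_total = 220 / 22.49 = 9.780 A
Voltage across the parallel pair: V_p = I × R_p = 9.780 × 15.95 = 156.0 V
R_A sits across V_p; its power is V_p²/R.
P_R_A = (156.0)² / 27.0 = 901.8 W

902 W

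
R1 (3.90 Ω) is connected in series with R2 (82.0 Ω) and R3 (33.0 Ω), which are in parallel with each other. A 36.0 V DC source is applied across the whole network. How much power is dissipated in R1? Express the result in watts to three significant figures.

Reduce the parallel pair to R_p first; the network is then a simple series string.
R_p = (82.0×33.0)/(82.0+33.0) = 23.53 Ω
R_total = 3.90 + 23.53 = 27.43 Ω
I = V / R_total = 36.0 / 27.43 = 1.312 A
All the current flows through R1; use P = I²R.
P_R1 = (1.312)² × 3.90 = 6.717 W

6.72 W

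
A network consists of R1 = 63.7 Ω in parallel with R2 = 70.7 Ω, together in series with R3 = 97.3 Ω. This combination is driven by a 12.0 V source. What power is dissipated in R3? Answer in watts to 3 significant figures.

0.819 W

Combine R1 and R2 into their parallel equivalent first, reducing the network to two series resistors.
R_p = (63.7×70.7)/(63.7+70.7) = 33.51 Ω
R_total = R_p + 97.3 = 33.51 + 97.3 = 130.8 Ω
I = V / R_total = 12.0 / 130.8 = 0.09174 A
R3 is the series element, so its power is I²R.
P_R3 = (0.09174)² × 97.3 = 0.8188 W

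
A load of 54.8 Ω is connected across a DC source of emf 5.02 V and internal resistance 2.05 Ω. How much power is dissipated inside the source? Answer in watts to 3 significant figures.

r is in series with the load, so it carries the full circuit current — the loss in it is I²r.
I = ε / (r + R) = 5.02 / (2.05 + 54.8) = 0.08830 A
P_int = I² r = (0.08830)² × 2.05 = 0.01598 W

0.0160 W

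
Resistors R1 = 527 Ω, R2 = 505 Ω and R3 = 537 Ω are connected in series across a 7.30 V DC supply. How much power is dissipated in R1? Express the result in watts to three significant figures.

The current is common to all series resistors; compute it, then apply P = I²R for the target.
R_total = 527 + 505 + 537 = 1569 Ω
I = V / R_total = 7.30 / 1569 = 0.004653 A
P_R1 = I² × R1 = (0.004653)² × 527 = 0.01141 W

0.0114 W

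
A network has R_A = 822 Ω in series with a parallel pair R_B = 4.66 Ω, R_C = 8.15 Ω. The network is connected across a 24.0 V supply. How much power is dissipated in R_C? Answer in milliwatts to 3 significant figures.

Collapse R_B‖R_C to a single equivalent, reducing the network to two series elements.
R_p = (4.66×8.15)/(4.66+8.15) = 2.965 Ω
R_total = 822 + 2.965 = 825.0 Ω
I = V / R_total = 24.0 / 825.0 = 0.02909 A
Voltage across the parallel pair: V_p = I × R_p = 0.02909 × 2.965 = 0.08625 V
With V_p across R_C, its power is V_p²/R_C.
P_R_C = (0.08625)² / 8.15 = 0.0009128 W

0.913 mW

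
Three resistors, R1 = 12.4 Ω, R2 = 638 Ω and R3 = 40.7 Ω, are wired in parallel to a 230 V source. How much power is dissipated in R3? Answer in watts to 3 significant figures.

1300 W

R3 sits directly across the source, so P = V²/R with V = 230 V.
P_R3 = V² / R3 = (230)² / 40.7 Ω = 1300 W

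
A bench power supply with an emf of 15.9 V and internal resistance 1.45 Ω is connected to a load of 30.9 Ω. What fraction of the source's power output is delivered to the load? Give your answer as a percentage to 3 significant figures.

The source delivers εI, of which I²R reaches the load and I²r is lost; since I is common, η = R/(R+r).
η = R / (R + r) = 30.9 / (30.9 + 1.45) = 0.9552

95.5 %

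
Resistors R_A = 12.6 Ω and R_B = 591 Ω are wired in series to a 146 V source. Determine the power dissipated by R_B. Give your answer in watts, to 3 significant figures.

34.6 W

Every series element carries the same I. Get I from the total resistance, then P = I² × R_B.
R_total = 12.6 + 591 = 603.6 Ω
I = V / R_total = 146 / 603.6 = 0.2419 A
P_R_B = I² × R_B = (0.2419)² × 591 = 34.58 W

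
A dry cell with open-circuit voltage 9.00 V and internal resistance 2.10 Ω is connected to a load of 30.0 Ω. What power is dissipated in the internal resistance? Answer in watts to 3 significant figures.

0.165 W

The internal resistance carries the same current as the load; P_int = I²r.
I = ε / (r + R) = 9.00 / (2.10 + 30.0) = 0.2804 A
P_int = I² r = (0.2804)² × 2.10 = 0.1651 W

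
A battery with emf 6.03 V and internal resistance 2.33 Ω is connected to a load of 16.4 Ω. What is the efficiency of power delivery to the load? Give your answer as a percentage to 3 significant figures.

The source delivers εI, of which I²R reaches the load and I²r is lost; since I is common, η = R/(R+r).
η = R / (R + r) = 16.4 / (16.4 + 2.33) = 0.8756

87.6 %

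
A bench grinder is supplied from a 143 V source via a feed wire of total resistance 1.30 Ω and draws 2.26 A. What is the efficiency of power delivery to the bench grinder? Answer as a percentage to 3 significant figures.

The feed wire carries the full 2.26 A.
P_line = I² R_line = (2.260)² × 1.30 = 6.640 W
P_source = V I = 143 × 2.260 = 323.2 W; P_load = 316.5 W
η = P_load / P_source = 316.5 / 323.2 = 0.9795

97.9 %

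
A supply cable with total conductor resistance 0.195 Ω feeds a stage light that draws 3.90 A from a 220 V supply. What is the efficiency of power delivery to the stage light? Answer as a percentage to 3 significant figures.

99.7 %

The supply cable carries the full 3.90 A.
P_line = I² R_line = (3.900)² × 0.195 = 2.966 W
P_source = V I = 220 × 3.900 = 858.0 W; P_load = 855.0 W
η = P_load / P_source = 855.0 / 858.0 = 0.9965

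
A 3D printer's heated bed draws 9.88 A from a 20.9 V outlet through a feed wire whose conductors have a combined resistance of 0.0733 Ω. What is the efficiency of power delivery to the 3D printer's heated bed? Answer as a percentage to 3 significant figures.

96.5 %

The feed wire carries the full 9.88 A.
P_line = I² R_line = (9.880)² × 0.0733 = 7.155 W
P_source = V I = 20.9 × 9.880 = 206.5 W; P_load = 199.3 W
η = P_load / P_source = 199.3 / 206.5 = 0.9653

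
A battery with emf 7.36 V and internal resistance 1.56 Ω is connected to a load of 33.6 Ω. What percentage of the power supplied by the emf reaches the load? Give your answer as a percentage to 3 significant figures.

Both r and R carry the same current, so the power split is just the resistance split: η = R/(R+r).
η = R / (R + r) = 33.6 / (33.6 + 1.56) = 0.9556

95.6 %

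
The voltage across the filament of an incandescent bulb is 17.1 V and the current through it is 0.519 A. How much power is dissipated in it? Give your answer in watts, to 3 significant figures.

8.87 W

With V and I both given, power follows immediately from P = V I.
P = 17.1 V × 0.5190 A = 8.875 W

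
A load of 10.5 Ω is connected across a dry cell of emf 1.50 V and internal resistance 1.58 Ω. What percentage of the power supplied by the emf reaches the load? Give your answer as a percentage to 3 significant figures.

86.9 %

Efficiency is P_load / P_total. With a series r and R sharing the same I, P = I²R for each, so η = R/(R+r).
η = R / (R + r) = 10.5 / (10.5 + 1.58) = 0.8692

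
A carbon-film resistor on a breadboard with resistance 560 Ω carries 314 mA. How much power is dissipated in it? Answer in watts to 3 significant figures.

55.2 W

Current and resistance are given, so P = I²R is the direct form.
P = (0.3140 A)² × 560 Ω = 55.21 W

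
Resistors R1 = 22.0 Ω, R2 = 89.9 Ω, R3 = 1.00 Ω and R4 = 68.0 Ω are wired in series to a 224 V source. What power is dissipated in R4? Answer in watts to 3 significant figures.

Series elements share the same current, so find I first, then use P = I²R.
R_total = 22.0 + 89.9 + 1.00 + 68.0 = 180.9 Ω
I = V / R_total = 224 / 180.9 = 1.238 A
P_R4 = I² × R4 = (1.238)² × 68.0 = 104.3 W

104 W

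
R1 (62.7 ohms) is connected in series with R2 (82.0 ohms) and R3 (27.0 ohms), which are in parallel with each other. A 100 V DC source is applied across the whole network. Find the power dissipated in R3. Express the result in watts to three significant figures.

22.2 W

Reduce the parallel pair to R_p first; the network is then a simple series string.
R_p = (82.0×27.0)/(82.0+27.0) = 20.31 Ω
R_total = 62.7 + 20.31 = 83.01 Ω
I = V / R_total = 100 / 83.01 = 1.205 A
Voltage across the parallel pair: V_p = I × R_p = 1.205 × 20.31 = 24.47 V
R3 is across V_p, so use P = V²/R for that branch.
P_R3 = (24.47)² / 27.0 = 22.17 W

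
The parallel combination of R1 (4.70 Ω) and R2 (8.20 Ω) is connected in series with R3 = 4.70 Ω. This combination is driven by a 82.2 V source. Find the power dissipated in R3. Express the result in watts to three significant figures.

Collapse the R1‖R2 pair into one equivalent R_p; then R_p and R3 form a series string.
R_p = (4.70×8.20)/(4.70+8.20) = 2.988 Ω
R_total = R_p + 4.70 = 2.988 + 4.70 = 7.688 Ω
I = V / R_total = 82.2 / 7.688 = 10.69 A
R3 carries the full series current, so P = I²R.
P_R3 = (10.69)² × 4.70 = 537.4 W

537 W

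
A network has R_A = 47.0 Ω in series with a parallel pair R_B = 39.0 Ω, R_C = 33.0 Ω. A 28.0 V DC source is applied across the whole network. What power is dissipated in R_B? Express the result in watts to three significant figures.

1.53 W

Collapse R_B‖R_C to a single equivalent, reducing the network to two series elements.
R_p = (39.0×33.0)/(39.0+33.0) = 17.88 Ω
R_total = 47.0 + 17.88 = 64.88 Ω
I = V / R_total = 28.0 / 64.88 = 0.4316 A
Voltage across the parallel pair: V_p = I × R_p = 0.4316 × 17.88 = 7.715 V
R_B sees V_p directly, so P = V_p² / R_B.
P_R_B = (7.715)² / 39.0 = 1.526 W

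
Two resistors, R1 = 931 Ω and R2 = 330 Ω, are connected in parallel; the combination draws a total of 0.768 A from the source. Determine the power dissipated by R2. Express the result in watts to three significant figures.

Parallel branches share V, not I — compute V via R_eq, then use V²/R for the target branch.
1/R_eq = 1/931 + 1/330 ⇒ R_eq = 243.6 Ω
V = I_total × R_eq = 0.7680 × 243.6 = 187.1 V
P_R2 = V² / R2 = (187.1)² / 330 = 106.1 W

106 W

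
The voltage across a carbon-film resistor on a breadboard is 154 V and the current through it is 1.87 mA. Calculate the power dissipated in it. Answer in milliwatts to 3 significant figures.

288 mW

With V and I both given, power follows immediately from P = V I.
P = 154 V × 0.001870 A = 0.2880 W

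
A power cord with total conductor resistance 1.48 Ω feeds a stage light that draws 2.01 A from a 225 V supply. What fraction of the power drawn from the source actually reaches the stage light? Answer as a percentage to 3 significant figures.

The power cord carries the full 2.01 A.
P_line = I² R_line = (2.010)² × 1.48 = 5.979 W
P_source = V I = 225 × 2.010 = 452.2 W; P_load = 446.3 W
η = P_load / P_source = 446.3 / 452.2 = 0.9868

98.7 %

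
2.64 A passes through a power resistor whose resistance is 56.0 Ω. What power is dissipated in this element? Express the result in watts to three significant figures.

390 W

Current and resistance are given, so P = I²R is the direct form.
P = (2.640 A)² × 56.0 Ω = 390.3 W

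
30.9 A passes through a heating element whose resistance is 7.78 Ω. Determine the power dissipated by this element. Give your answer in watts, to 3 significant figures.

7430 W

Current and resistance are given, so P = I²R is the direct form.
P = (30.90 A)² × 7.78 Ω = 7428 W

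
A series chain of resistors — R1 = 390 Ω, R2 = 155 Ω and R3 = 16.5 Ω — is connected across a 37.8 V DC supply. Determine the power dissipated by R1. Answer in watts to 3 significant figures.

In a series string the same current flows through every resistor — find that current, then P = I²R for the one we want.
R_total = 390 + 155 + 16.5 = 561.5 Ω
I = V / R_total = 37.8 / 561.5 = 0.06732 A
P_R1 = I² × R1 = (0.06732)² × 390 = 1.767 W

1.77 W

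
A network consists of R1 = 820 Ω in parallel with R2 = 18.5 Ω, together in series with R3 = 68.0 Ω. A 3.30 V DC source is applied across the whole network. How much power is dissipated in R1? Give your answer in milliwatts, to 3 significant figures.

Combine R1 and R2 into their parallel equivalent first, reducing the network to two series resistors.
R_p = (820×18.5)/(820+18.5) = 18.09 Ω
R_total = R_p + 68.0 = 18.09 + 68.0 = 86.09 Ω
I = V / R_total = 3.30 / 86.09 = 0.03833 A
Voltage across the parallel pair: V_p = I × R_p = 0.03833 × 18.09 = 0.6935 V
R1 sits across V_p; its power is V_p²/R.
P_R1 = (0.6935)² / 820 = 0.0005865 W

0.586 mW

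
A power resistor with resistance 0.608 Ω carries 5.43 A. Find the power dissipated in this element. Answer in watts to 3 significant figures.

Knowing I and R, the power is just I²R — no need to find V first.
P = (5.430 A)² × 0.608 Ω = 17.93 W

17.9 W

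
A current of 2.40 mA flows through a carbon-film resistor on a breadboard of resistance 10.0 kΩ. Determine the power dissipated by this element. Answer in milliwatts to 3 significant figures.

57.6 mW

Knowing I and R, the power is just I²R — no need to find V first.
P = (0.002400 A)² × 10000 Ω = 0.05760 W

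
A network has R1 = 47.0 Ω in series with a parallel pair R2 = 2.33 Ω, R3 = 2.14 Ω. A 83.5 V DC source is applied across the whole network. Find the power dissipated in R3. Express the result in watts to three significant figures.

Collapse R2‖R3 to a single equivalent, reducing the network to two series elements.
R_p = (2.33×2.14)/(2.33+2.14) = 1.115 Ω
R_total = 47.0 + 1.115 = 48.12 Ω
I = V / R_total = 83.5 / 48.12 = 1.735 A
Voltage across the parallel pair: V_p = I × R_p = 1.735 × 1.115 = 1.936 V
R3 is across V_p, so use P = V²/R for that branch.
P_R3 = (1.936)² / 2.14 = 1.751 W

1.75 W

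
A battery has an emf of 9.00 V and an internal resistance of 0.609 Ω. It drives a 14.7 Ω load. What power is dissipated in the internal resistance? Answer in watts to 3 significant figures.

0.210 W

r is in series with the load, so it carries the full circuit current — the loss in it is I²r.
I = ε / (r + R) = 9.00 / (0.609 + 14.7) = 0.5879 A
P_int = I² r = (0.5879)² × 0.609 = 0.2105 W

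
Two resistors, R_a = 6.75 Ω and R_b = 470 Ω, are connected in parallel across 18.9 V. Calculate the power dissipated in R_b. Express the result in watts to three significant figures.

0.760 W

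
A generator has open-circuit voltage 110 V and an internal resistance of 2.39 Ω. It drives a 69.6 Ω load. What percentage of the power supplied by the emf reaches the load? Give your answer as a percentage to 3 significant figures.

η = P_load/(P_load+P_int) = I²R/(I²R+I²r) = R/(R+r) — the I² cancels for series elements.
η = R / (R + r) = 69.6 / (69.6 + 2.39) = 0.9668

96.7 %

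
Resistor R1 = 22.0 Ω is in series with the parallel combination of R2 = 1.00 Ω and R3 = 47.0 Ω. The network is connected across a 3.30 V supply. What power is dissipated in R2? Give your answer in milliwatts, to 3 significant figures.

19.8 mW

Collapse R2‖R3 to a single equivalent, reducing the network to two series elements.
R_p = (1.00×47.0)/(1.00+47.0) = 0.9792 Ω
R_total = 22.0 + 0.9792 = 22.98 Ω
I = V / R_total = 3.30 / 22.98 = 0.1436 A
Voltage across the parallel pair: V_p = I × R_p = 0.1436 × 0.9792 = 0.1406 V
R2 sees V_p directly, so P = V_p² / R2.
P_R2 = (0.1406)² / 1.00 = 0.01977 W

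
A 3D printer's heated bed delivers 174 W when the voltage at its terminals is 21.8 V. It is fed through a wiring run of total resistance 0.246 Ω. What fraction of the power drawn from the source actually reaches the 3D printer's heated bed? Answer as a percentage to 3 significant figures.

91.7 %

I = P / V = 174 / 21.8 = 7.982 A through the wiring run.
P_line = I² R_line = (7.982)² × 0.246 = 15.67 W
P_source = P_load + P_line = 174.0 + 15.67 = 189.7 W
η = P_load / P_source = 174.0 / 189.7 = 0.9174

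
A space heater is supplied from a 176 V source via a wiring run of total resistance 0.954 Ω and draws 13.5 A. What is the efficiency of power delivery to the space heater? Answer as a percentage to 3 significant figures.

The wiring run carries the full 13.5 A.
P_line = I² R_line = (13.50)² × 0.954 = 173.9 W
P_source = V I = 176 × 13.50 = 2376 W; P_load = 2202 W
η = P_load / P_source = 2202 / 2376 = 0.9268

92.7 %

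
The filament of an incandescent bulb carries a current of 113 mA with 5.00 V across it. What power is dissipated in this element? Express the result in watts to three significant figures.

Both the voltage across and the current through the element are known, so P = V I applies directly.
P = 5.00 V × 0.1130 A = 0.5650 W

0.565 W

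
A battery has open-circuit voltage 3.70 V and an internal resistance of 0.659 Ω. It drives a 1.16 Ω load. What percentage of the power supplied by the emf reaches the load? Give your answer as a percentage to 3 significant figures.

63.8 %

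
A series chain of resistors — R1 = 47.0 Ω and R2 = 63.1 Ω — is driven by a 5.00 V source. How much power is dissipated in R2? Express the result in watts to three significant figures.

Every series element carries the same I. Get I from the total resistance, then P = I² × R2.
R_total = 47.0 + 63.1 = 110.1 Ω
I = V / R_total = 5.00 / 110.1 = 0.04541 A
P_R2 = I² × R2 = (0.04541)² × 63.1 = 0.1301 W

0.130 W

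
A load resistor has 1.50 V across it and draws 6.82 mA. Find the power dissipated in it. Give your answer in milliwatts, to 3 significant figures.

With V and I both given, power follows immediately from P = V I.
P = 1.50 V × 0.006820 A = 0.01023 W

10.2 mW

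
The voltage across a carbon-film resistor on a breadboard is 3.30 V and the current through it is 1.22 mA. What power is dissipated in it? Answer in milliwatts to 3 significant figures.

4.03 mW

With V and I both given, power follows immediately from P = V I.
P = 3.30 V × 0.001220 A = 0.004026 W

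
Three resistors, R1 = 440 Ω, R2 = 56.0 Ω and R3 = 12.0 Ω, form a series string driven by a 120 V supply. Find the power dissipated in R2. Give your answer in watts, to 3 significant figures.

Series elements share the same current, so find I first, then use P = I²R.
R_total = 440 + 56.0 + 12.0 = 508.0 Ω
I = V / R_total = 120 / 508.0 = 0.2362 A
P_R2 = I² × R2 = (0.2362)² × 56.0 = 3.125 W

3.12 W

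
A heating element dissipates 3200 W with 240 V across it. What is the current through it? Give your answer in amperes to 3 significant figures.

Inverting the appropriate power form: I = P / V.
I = 3200 / 240 = 13.33 A

13.3 A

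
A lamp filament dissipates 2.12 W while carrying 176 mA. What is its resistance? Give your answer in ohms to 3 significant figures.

68.4 Ω

Inverting the appropriate power form: R = P / I².
R = 2.12 / (0.1760)² = 68.44 Ω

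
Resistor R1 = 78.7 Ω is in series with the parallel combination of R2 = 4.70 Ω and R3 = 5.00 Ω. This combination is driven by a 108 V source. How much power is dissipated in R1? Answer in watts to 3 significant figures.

139 W

Replace R2 and R3 with their parallel equivalent so the circuit becomes R1 in series with R_p.
R_p = (4.70×5.00)/(4.70+5.00) = 2.423 Ω
R_total = 78.7 + 2.423 = 81.12 Ω
I = V / R_total = 108 / 81.12 = 1.331 A
R1 is in the main series path, so its power is I²R1.
P_R1 = (1.331)² × 78.7 = 139.5 W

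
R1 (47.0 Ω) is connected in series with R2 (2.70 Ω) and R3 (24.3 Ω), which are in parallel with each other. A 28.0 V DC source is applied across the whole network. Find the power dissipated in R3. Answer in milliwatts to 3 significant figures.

78.0 mW

Replace R2 and R3 with their parallel equivalent so the circuit becomes R1 in series with R_p.
R_p = (2.70×24.3)/(2.70+24.3) = 2.430 Ω
R_total = 47.0 + 2.430 = 49.43 Ω
I = V / R_total = 28.0 / 49.43 = 0.5665 A
Voltage across the parallel pair: V_p = I × R_p = 0.5665 × 2.430 = 1.376 V
R3 sees V_p directly, so P = V_p² / R3.
P_R3 = (1.376)² / 24.3 = 0.07797 W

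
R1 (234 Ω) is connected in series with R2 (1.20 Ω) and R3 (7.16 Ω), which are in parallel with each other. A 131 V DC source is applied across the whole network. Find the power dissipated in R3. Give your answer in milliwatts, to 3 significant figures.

Replace R2 and R3 with their parallel equivalent so the circuit becomes R1 in series with R_p.
R_p = (1.20×7.16)/(1.20+7.16) = 1.028 Ω
R_total = 234 + 1.028 = 235.0 Ω
I = V / R_total = 131 / 235.0 = 0.5574 A
Voltage across the parallel pair: V_p = I × R_p = 0.5574 × 1.028 = 0.5728 V
R3 sees V_p directly, so P = V_p² / R3.
P_R3 = (0.5728)² / 7.16 = 0.04583 W

45.8 mW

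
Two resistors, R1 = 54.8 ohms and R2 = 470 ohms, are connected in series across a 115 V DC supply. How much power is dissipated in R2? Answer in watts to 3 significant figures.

Series elements share the same current, so find I first, then use P = I²R.
R_total = 54.8 + 470 = 524.8 Ω
I = V / R_total = 115 / 524.8 = 0.2191 A
P_R2 = I² × R2 = (0.2191)² × 470 = 22.57 W

22.6 W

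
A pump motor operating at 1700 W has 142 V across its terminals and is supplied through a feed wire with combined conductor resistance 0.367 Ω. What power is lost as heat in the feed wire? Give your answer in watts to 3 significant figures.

The feed wire is a series resistance carrying the load current; its dissipation is I²R_line.
I = P / V = 1700 / 142 = 11.97 A through the feed wire.
P_line = I² R_line = (11.97)² × 0.367 = 52.60 W

52.6 W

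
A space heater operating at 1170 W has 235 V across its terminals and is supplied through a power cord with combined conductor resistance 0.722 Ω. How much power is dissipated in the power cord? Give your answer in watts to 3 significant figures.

Only the current and the line resistance are needed for the I²R loss.
I = P / V = 1170 / 235 = 4.979 A through the power cord.
P_line = I² R_line = (4.979)² × 0.722 = 17.90 W

17.9 W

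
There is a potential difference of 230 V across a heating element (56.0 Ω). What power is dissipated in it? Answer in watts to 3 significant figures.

We know the drop across the element and its resistance — P = V²/R, one step.
P = (230 V)² / 56.0 Ω = 944.6 W

945 W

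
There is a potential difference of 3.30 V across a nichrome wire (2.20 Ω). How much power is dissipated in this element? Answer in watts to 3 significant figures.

Voltage and resistance are given, so P = V²/R is the one-step route.
P = (3.30 V)² / 2.20 Ω = 4.950 W

4.95 W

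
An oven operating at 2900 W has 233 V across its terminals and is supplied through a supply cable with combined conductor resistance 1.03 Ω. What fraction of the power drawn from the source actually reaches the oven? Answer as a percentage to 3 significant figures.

94.8 %

I = P / V = 2900 / 233 = 12.45 A through the supply cable.
P_line = I² R_line = (12.45)² × 1.03 = 159.6 W
P_source = P_load + P_line = 2900 + 159.6 = 3060 W
η = P_load / P_source = 2900 / 3060 = 0.9478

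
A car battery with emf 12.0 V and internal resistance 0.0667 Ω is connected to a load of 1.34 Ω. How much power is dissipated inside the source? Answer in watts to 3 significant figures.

The internal resistance carries the same current as the load; P_int = I²r.
I = ε / (r + R) = 12.0 / (0.0667 + 1.34) = 8.531 A
P_int = I² r = (8.531)² × 0.0667 = 4.854 W

4.85 W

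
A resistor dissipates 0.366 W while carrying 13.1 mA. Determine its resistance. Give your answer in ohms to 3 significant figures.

2130 Ω

The two known quantities fix the third via R = P / I².
R = 0.366 / (0.01310)² = 2133 Ω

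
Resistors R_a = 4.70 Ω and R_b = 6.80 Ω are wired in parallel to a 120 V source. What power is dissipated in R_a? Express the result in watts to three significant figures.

Each parallel branch sees the full supply voltage, so P = V²/R applies directly to the target branch.
P_R_a = V² / R_a = (120)² / 4.70 Ω = 3064 W

3060 W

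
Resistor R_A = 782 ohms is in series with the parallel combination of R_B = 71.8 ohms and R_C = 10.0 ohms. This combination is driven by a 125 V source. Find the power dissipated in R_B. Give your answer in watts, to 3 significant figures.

0.0268 W

Collapse R_B‖R_C to a single equivalent, reducing the network to two series elements.
R_p = (71.8×10.0)/(71.8+10.0) = 8.778 Ω
R_total = 782 + 8.778 = 790.8 Ω
I = V / R_total = 125 / 790.8 = 0.1581 A
Voltage across the parallel pair: V_p = I × R_p = 0.1581 × 8.778 = 1.387 V
With V_p across R_B, its power is V_p²/R_B.
P_R_B = (1.387)² / 71.8 = 0.02681 W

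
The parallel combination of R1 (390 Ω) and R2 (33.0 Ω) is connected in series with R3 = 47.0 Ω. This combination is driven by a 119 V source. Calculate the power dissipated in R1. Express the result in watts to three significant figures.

5.61 W

Collapse the R1‖R2 pair into one equivalent R_p; then R_p and R3 form a series string.
R_p = (390×33.0)/(390+33.0) = 30.43 Ω
R_total = R_p + 47.0 = 30.43 + 47.0 = 77.43 Ω
I = V / R_total = 119 / 77.43 = 1.537 A
Voltage across the parallel pair: V_p = I × R_p = 1.537 × 30.43 = 46.76 V
Use P = V²/R for R1 with V = V_p.
P_R1 = (46.76)² / 390 = 5.607 W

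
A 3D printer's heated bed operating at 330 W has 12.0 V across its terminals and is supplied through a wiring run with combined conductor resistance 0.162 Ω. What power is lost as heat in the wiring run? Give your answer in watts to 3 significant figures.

Only the current and the line resistance are needed for the I²R loss.
I = P / V = 330 / 12.0 = 27.50 A through the wiring run.
P_line = I² R_line = (27.50)² × 0.162 = 122.5 W

123 W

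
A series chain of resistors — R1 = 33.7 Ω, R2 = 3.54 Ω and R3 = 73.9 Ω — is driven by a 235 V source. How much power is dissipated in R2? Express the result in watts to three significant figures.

The current is common to all series resistors; compute it, then apply P = I²R for the target.
R_total = 33.7 + 3.54 + 73.9 = 111.1 Ω
I = V / R_total = 235 / 111.1 = 2.114 A
P_R2 = I² × R2 = (2.114)² × 3.54 = 15.83 W

15.8 W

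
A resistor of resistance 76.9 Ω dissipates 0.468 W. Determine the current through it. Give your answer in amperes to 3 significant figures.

Rearranging the power relation for the two known quantities gives I = √(P / R).
I = √(0.468 / 76.9) = 0.07801 A

0.0780 A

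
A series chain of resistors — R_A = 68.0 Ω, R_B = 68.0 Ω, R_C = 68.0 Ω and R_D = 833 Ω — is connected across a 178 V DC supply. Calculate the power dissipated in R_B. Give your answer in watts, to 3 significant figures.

2.00 W

Since the resistors are in series they all carry the loop current I = V/R_total; the power in any one is I²R.
R_total = 68.0 + 68.0 + 68.0 + 833 = 1037 Ω
I = V / R_total = 178 / 1037 = 0.1716 A
P_R_B = I² × R_B = (0.1716)² × 68.0 = 2.004 W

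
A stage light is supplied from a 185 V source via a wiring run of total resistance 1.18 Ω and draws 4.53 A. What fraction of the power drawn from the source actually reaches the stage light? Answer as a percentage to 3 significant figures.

97.1 %

The wiring run carries the full 4.53 A.
P_line = I² R_line = (4.530)² × 1.18 = 24.21 W
P_source = V I = 185 × 4.530 = 838.1 W; P_load = 813.8 W
η = P_load / P_source = 813.8 / 838.1 = 0.9711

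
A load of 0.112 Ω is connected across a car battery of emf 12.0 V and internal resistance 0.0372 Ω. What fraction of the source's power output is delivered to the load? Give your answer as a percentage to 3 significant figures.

Both r and R carry the same current, so the power split is just the resistance split: η = R/(R+r).
η = R / (R + r) = 0.112 / (0.112 + 0.0372) = 0.7507

75.1 %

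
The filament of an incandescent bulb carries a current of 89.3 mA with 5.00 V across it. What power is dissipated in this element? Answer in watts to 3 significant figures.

0.447 W

With V and I both given, power follows immediately from P = V I.
P = 5.00 V × 0.08930 A = 0.4465 W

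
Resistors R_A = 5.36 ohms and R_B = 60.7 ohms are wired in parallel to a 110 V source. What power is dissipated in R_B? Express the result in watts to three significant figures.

Each parallel branch sees the full supply voltage, so P = V²/R applies directly to the target branch.
P_R_B = V² / R_B = (110)² / 60.7 Ω = 199.3 W

199 W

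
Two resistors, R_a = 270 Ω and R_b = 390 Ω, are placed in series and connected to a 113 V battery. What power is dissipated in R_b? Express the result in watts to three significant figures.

11.4 W

In a series string the same current flows through every resistor — find that current, then P = I²R for the one we want.
R_total = 270 + 390 = 660.0 Ω
I = V / R_total = 113 / 660.0 = 0.1712 A
P_R_b = I² × R_b = (0.1712)² × 390 = 11.43 W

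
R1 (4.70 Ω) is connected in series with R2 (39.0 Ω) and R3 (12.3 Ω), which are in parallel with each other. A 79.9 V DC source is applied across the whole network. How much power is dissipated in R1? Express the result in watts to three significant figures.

152 W

Collapse R2‖R3 to a single equivalent, reducing the network to two series elements.
R_p = (39.0×12.3)/(39.0+12.3) = 9.351 Ω
R_total = 4.70 + 9.351 = 14.05 Ω
I = V / R_total = 79.9 / 14.05 = 5.686 A
R1 carries the full series current, so P = I²R.
P_R1 = (5.686)² × 4.70 = 152.0 W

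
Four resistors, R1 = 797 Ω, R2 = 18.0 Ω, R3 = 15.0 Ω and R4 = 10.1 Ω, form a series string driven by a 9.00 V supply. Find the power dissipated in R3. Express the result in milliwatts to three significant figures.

1.72 mW

Series elements share the same current, so find I first, then use P = I²R.
R_total = 797 + 18.0 + 15.0 + 10.1 = 840.1 Ω
I = V / R_total = 9.00 / 840.1 = 0.01071 A
P_R3 = I² × R3 = (0.01071)² × 15.0 = 0.001722 W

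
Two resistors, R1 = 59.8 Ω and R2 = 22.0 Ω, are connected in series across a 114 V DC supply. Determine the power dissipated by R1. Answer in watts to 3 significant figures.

116 W

Every series element carries the same I. Get I from the total resistance, then P = I² × R1.
R_total = 59.8 + 22.0 = 81.80 Ω
I = V / R_total = 114 / 81.80 = 1.394 A
P_R1 = I² × R1 = (1.394)² × 59.8 = 116.1 W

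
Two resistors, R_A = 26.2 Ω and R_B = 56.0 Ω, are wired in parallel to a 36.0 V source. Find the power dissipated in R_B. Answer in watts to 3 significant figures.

R_B sits directly across the source, so P = V²/R with V = 36.0 V.
P_R_B = V² / R_B = (36.0)² / 56.0 Ω = 23.14 W

23.1 W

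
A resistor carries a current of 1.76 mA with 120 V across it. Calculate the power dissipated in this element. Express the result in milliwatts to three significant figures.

211 mW

Both the voltage across and the current through the element are known, so P = V I applies directly.
P = 120 V × 0.001760 A = 0.2112 W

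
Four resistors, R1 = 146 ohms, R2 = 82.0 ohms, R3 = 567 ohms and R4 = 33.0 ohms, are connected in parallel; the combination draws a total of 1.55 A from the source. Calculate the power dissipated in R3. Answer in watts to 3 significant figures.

1.62 W

Parallel branches share V, not I — compute V via R_eq, then use V²/R for the target branch.
1/R_eq = 1/146 + 1/82.0 + 1/567 + 1/33.0 ⇒ R_eq = 19.57 Ω
V = I_total × R_eq = 1.550 × 19.57 = 30.33 V
P_R3 = V² / R3 = (30.33)² / 567 = 1.622 W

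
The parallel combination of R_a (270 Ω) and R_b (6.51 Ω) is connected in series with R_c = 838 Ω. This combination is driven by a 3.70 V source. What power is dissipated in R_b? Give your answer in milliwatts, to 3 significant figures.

First find R_p for the parallel pair, then treat R_p + R_c as a series loop.
R_p = (270×6.51)/(270+6.51) = 6.357 Ω
R_total = R_p + 838 = 6.357 + 838 = 844.4 Ω
I = V / R_total = 3.70 / 844.4 = 0.004382 A
Voltage across the parallel pair: V_p = I × R_p = 0.004382 × 6.357 = 0.02786 V
R_b has V_p across it, so P = V_p²/R_b.
P_R_b = (0.02786)² / 6.51 = 0.0001192 W

0.119 mW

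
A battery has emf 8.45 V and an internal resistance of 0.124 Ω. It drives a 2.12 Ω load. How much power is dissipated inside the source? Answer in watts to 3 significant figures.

The internal resistance carries the same current as the load; P_int = I²r.
I = ε / (r + R) = 8.45 / (0.124 + 2.12) = 3.766 A
P_int = I² r = (3.766)² × 0.124 = 1.758 W

1.76 W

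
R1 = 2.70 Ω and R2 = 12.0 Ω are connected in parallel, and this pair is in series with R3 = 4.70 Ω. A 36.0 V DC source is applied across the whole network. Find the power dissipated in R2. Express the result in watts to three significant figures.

11.0 W

Reduce the parallel combination to a single R_p; the circuit then becomes R_p in series with the remaining resistor.
R_p = (2.70×12.0)/(2.70+12.0) = 2.204 Ω
R_total = R_p + 4.70 = 2.204 + 4.70 = 6.904 Ω
I = V / R_total = 36.0 / 6.904 = 5.214 A
Voltage across the parallel pair: V_p = I × R_p = 5.214 × 2.204 = 11.49 V
R2 has V_p across it, so P = V_p²/R2.
P_R2 = (11.49)² / 12.0 = 11.01 W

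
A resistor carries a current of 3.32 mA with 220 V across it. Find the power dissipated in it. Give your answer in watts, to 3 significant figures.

0.730 W

Both the voltage across and the current through the element are known, so P = V I applies directly.
P = 220 V × 0.003320 A = 0.7304 W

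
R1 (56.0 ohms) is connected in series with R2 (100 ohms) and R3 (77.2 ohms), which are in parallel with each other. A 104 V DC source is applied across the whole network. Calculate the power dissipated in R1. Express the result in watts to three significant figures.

Replace R2 and R3 with their parallel equivalent so the circuit becomes R1 in series with R_p.
R_p = (100×77.2)/(100+77.2) = 43.57 Ω
R_total = 56.0 + 43.57 = 99.57 Ω
I = V / R_total = 104 / 99.57 = 1.045 A
All the current flows through R1; use P = I²R.
P_R1 = (1.045)² × 56.0 = 61.10 W

61.1 W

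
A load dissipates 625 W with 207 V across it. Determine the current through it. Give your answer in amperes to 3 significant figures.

3.02 A

The two known quantities fix the third via I = P / V.
I = 625 / 207 = 3.019 A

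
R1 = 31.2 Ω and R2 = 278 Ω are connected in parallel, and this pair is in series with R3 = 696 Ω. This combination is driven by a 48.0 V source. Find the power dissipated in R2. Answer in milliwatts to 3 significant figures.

12.4 mW

Reduce the parallel combination to a single R_p; the circuit then becomes R_p in series with the remaining resistor.
R_p = (31.2×278)/(31.2+278) = 28.05 Ω
R_total = R_p + 696 = 28.05 + 696 = 724.1 Ω
I = V / R_total = 48.0 / 724.1 = 0.06629 A
Voltage across the parallel pair: V_p = I × R_p = 0.06629 × 28.05 = 1.860 V
Use P = V²/R for R2 with V = V_p.
P_R2 = (1.860)² / 278 = 0.01244 W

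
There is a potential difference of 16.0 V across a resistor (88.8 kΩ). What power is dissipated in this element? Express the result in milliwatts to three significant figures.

2.88 mW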